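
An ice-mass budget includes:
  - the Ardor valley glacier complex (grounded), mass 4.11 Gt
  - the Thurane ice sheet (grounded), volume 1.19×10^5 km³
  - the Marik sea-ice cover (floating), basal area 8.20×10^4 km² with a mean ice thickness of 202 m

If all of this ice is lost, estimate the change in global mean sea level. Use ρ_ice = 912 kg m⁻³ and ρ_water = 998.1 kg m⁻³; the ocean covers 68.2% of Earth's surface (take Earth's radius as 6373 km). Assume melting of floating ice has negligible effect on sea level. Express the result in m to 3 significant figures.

Ardor: 4.11 Gt = 4.110×10^12 kg; dividing by ρ_w = 998.1 kg m⁻³ gives 4.118×10^9 m³ of water.
Thurane: 1.19×10^5 km³ × (912/998.1) = 1.087×10^5 km³ of water.
The Marik sea-ice cover is floating and already displaces its own weight of water, so its melt adds essentially nothing to sea level.
Total added water ≈ 1.087×10^14 m³ over 3.48×10^14 m² → Δh = 0.312 m.

≈ 0.312 m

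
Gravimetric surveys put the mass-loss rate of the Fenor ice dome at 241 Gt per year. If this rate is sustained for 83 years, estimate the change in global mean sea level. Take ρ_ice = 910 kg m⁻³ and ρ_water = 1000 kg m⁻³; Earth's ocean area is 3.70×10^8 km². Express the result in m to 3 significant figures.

≈ 0.0541 m

Total mass lost = 241 Gt/yr × 83 yr = 2.000×10^4 Gt = 2.000×10^16 kg.
ρ_w = 1000 kg m⁻³, so water volume = 2.000×10^16 / 1000 = 2.000×10^13 m³.
Δh = 2.000×10^13 / 3.70×10^14 = 0.0541 m.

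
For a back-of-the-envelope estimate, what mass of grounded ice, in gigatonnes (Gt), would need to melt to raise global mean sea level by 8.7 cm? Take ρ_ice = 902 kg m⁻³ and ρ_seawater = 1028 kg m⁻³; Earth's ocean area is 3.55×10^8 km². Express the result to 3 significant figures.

Required water volume = Δh × A = 0.087 m × 3.55×10^14 m² = 3.088×10^13 m³.
ρ_w = 1028 kg m⁻³, so the mass of water = 3.088×10^13 m³ × 1028 kg m⁻³ = 3.175×10^16 kg = 3.17×10^4 Gt (and the same mass of ice, by conservation).

≈ 3.17×10^4 Gt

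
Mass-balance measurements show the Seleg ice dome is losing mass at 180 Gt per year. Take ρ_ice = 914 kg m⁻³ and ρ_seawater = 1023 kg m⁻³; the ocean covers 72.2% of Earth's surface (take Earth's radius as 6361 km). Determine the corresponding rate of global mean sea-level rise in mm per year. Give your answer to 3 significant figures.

≈ 0.479 mm/yr

ρ_w = 1023 kg m⁻³. Annual water volume added = 180 Gt / ρ_w = 1.800×10^14 kg / 1023 kg m⁻³ = 1.760×10^11 m³.
Δh per year = 1.760×10^11 / 3.67×10^14 = 4.79×10^-4 m = 0.479 mm.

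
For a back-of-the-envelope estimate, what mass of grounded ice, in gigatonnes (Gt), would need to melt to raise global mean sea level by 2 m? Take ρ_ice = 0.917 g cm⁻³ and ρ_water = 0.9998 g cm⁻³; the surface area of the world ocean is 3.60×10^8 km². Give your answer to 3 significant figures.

Required water volume = Δh × A = 2 m × 3.60×10^14 m² = 7.200×10^14 m³.
ρ_w = 0.9998 g cm⁻³ = 999.8 kg m⁻³, so the mass of water = 7.200×10^14 m³ × 999.8 kg m⁻³ = 7.199×10^17 kg = 7.20×10^5 Gt (and the same mass of ice, by conservation).

≈ 7.20×10^5 Gt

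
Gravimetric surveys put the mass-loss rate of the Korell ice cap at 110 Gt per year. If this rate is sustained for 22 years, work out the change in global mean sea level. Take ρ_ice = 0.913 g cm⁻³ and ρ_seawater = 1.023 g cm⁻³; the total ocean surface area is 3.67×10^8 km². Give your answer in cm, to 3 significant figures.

≈ 0.645 cm

Total mass lost = 110 Gt/yr × 22 yr = 2420 Gt = 2.420×10^15 kg.
ρ_w = 1.023 g cm⁻³ = 1023 kg m⁻³, so water volume = 2.420×10^15 / 1023 = 2.366×10^12 m³.
Δh = 2.366×10^12 / 3.67×10^14 = 6.45×10^-3 m = 0.645 cm.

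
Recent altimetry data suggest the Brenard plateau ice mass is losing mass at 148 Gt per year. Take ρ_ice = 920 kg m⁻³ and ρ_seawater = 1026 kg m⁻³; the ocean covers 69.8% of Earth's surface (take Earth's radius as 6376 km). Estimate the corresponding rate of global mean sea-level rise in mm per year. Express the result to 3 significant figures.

ρ_w = 1026 kg m⁻³. Annual water volume added = 148 Gt / ρ_w = 1.480×10^14 kg / 1026 kg m⁻³ = 1.442×10^11 m³.
Δh per year = 1.442×10^11 / 3.57×10^14 = 4.05×10^-4 m = 0.405 mm.

≈ 0.405 mm/yr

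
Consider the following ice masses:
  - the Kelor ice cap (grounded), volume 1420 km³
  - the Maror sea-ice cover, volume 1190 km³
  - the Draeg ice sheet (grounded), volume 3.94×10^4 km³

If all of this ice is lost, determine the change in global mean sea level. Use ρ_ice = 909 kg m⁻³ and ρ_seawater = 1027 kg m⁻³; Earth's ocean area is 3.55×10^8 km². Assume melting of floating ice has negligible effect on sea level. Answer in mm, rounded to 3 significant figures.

≈ 102 mm

Kelor: 1420 km³ × (909/1027) = 1257 km³ of water.
The Maror sea-ice cover is floating and already displaces its own weight of water, so its melt adds essentially nothing to sea level.
Draeg: 3.94×10^4 km³ × (909/1027) = 3.487×10^4 km³ of water.
Total added water ≈ 3.613×10^13 m³ over 3.55×10^14 m² → Δh = 0.102 m = 102 mm.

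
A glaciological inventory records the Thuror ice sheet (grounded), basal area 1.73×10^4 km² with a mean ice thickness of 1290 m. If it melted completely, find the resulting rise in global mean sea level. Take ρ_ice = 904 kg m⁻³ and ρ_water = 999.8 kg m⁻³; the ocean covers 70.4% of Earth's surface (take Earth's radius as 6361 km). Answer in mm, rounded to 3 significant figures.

Thuror: ice volume = 1.73×10^4 km² × 1290 m = 2.232×10^4 km³; 2.232×10^4 × (904/999.8) = 2.018×10^4 km³ of water.
Spread over 3.58×10^14 m² of ocean, Δh = 2.018×10^13 / 3.58×10^14 = 0.0564 m = 56.4 mm.

≈ 56.4 mm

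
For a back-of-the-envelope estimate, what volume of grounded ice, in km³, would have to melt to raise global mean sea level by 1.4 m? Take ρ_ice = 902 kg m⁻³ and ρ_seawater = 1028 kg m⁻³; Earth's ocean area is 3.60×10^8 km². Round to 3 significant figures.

Required water volume = Δh × A = 1.4 m × 3.60×10^14 m² = 5.040×10^14 m³ = 5.040×10^5 km³.
Ice volume = water volume × ρ_w/ρ_ice = 5.040×10^5 × 1028/902 = 5.74×10^5 km³.

≈ 5.74×10^5 km³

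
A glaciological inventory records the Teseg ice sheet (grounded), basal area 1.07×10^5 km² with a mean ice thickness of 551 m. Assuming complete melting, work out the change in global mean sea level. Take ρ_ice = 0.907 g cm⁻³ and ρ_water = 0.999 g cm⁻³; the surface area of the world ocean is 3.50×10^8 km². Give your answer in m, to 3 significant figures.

Teseg: ice volume = 1.07×10^5 km² × 551 m = 5.896×10^4 km³; 5.896×10^4 × (907/999) = 5.353×10^4 km³ of water.
Spread over 3.50×10^14 m² of ocean, Δh = 5.353×10^13 / 3.50×10^14 = 0.153 m.

≈ 0.153 m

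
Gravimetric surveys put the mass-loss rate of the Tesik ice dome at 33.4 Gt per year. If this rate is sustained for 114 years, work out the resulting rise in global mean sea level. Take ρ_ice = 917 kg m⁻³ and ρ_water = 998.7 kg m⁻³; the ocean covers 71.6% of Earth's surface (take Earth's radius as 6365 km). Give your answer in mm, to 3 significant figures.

≈ 10.5 mm

Total mass lost = 33.4 Gt/yr × 114 yr = 3808 Gt = 3.808×10^15 kg.
ρ_w = 998.7 kg m⁻³, so water volume = 3.808×10^15 / 998.7 = 3.813×10^12 m³.
Δh = 3.813×10^12 / 3.65×10^14 = 0.0105 m = 10.5 mm.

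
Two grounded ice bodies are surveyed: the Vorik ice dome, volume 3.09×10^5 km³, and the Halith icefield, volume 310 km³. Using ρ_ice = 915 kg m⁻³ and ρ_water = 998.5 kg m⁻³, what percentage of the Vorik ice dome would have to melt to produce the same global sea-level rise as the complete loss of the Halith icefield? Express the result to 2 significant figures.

≈ 0.10 %

Equal sea-level rise means equal mass of meltwater, i.e. equal mass of ice lost.
Ice mass of Halith: 2.836×10^14 kg; ice mass of Vorik: 2.827×10^17 kg.
Fraction required = 2.836×10^14 / 2.827×10^17 = 1.00×10^-3 → 0.10 %.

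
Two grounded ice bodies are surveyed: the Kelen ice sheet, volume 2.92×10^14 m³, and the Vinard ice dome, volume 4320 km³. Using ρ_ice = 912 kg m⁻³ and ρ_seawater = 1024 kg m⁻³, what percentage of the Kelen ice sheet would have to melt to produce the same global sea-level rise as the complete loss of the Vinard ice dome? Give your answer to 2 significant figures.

Equal sea-level rise means equal mass of meltwater, i.e. equal mass of ice lost.
Ice mass of Vinard: 3.940×10^15 kg; ice mass of Kelen: 2.663×10^17 kg.
Fraction required = 3.940×10^15 / 2.663×10^17 = 0.0148 → 1.5 %.

≈ 1.5 %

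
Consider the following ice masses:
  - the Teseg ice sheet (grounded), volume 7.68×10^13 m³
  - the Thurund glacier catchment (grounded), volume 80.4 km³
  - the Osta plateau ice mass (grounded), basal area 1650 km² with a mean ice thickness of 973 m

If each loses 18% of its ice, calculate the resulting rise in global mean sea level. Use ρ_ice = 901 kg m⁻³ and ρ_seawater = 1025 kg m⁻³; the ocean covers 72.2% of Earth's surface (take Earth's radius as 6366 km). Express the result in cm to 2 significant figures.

Teseg: 0.18 × 7.68×10^13 m³ × (901/1025) = 1.215×10^13 m³ of water.
Thurund: 0.18 × 80.4 km³ × (901/1025) = 12.72 km³ of water.
Osta: ice volume = 1650 km² × 973 m = 1605 km³; 0.18 × 1605 × (901/1025) = 254.0 km³ of water.
Total added water ≈ 1.242×10^13 m³ over 3.68×10^14 m² → Δh = 0.0338 m = 3.4 cm.

≈ 3.4 cm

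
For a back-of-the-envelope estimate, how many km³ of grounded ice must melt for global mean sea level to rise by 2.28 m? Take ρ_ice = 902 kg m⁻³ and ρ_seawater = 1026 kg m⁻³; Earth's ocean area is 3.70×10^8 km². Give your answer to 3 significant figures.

Required water volume = Δh × A = 2.28 m × 3.70×10^14 m² = 8.436×10^14 m³ = 8.436×10^5 km³.
Ice volume = water volume × ρ_w/ρ_ice = 8.436×10^5 × 1026/902 = 9.60×10^5 km³.

≈ 9.60×10^5 km³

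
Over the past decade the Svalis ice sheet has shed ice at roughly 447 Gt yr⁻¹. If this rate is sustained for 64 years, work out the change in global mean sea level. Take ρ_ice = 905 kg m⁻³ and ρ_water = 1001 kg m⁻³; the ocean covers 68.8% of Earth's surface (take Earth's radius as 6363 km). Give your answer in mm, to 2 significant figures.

Total mass lost = 447 Gt/yr × 64 yr = 2.861×10^4 Gt = 2.861×10^16 kg.
ρ_w = 1001 kg m⁻³, so water volume = 2.861×10^16 / 1001 = 2.858×10^13 m³.
Δh = 2.858×10^13 / 3.50×10^14 = 0.0816 m = 82 mm.

≈ 82 mm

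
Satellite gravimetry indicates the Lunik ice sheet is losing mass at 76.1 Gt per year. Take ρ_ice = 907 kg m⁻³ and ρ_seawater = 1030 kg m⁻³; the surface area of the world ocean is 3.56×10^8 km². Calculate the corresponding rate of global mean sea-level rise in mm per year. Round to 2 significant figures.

ρ_w = 1030 kg m⁻³. Annual water volume added = 76.1 Gt / ρ_w = 7.610×10^13 kg / 1030 kg m⁻³ = 7.388×10^10 m³.
Δh per year = 7.388×10^10 / 3.56×10^14 = 2.08×10^-4 m = 0.21 mm.

≈ 0.21 mm/yr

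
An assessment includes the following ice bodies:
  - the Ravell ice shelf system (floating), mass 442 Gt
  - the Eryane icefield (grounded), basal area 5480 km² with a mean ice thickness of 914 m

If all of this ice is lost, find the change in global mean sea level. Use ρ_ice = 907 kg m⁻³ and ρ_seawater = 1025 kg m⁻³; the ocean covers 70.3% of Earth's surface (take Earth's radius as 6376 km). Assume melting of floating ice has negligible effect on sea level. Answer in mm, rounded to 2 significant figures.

≈ 12 mm

The Ravell ice shelf system is floating and already displaces its own weight of water, so its melt adds essentially nothing to sea level.
Eryane: ice volume = 5480 km² × 914 m = 5009 km³; 5009 × (907/1025) = 4432 km³ of water.
Total added water ≈ 4.432×10^12 m³ over 3.59×10^14 m² → Δh = 0.0123 m = 12 mm.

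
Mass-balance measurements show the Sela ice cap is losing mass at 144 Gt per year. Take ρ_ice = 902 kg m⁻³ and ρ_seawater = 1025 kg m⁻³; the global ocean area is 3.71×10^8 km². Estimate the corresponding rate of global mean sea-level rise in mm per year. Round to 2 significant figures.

≈ 0.38 mm/yr

ρ_w = 1025 kg m⁻³. Annual water volume added = 144 Gt / ρ_w = 1.440×10^14 kg / 1025 kg m⁻³ = 1.405×10^11 m³.
Δh per year = 1.405×10^11 / 3.71×10^14 = 3.79×10^-4 m = 0.38 mm.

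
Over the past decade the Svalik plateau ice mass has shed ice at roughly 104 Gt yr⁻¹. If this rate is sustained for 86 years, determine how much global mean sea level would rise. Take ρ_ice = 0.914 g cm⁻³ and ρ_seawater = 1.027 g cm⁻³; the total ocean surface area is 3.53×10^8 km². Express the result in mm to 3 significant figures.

Total mass lost = 104 Gt/yr × 86 yr = 8944 Gt = 8.944×10^15 kg.
ρ_w = 1.027 g cm⁻³ = 1027 kg m⁻³, so water volume = 8.944×10^15 / 1027 = 8.709×10^12 m³.
Δh = 8.709×10^12 / 3.53×10^14 = 0.0247 m = 24.7 mm.

≈ 24.7 mm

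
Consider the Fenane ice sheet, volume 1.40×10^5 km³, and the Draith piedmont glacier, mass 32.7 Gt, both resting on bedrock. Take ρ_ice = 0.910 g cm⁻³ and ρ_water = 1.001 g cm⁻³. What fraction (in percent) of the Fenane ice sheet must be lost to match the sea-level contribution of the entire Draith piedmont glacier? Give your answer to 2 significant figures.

≈ 0.026 %

Equal sea-level rise means equal mass of meltwater, i.e. equal mass of ice lost.
Ice mass of Draith: 3.270×10^13 kg; ice mass of Fenane: 1.274×10^17 kg.
Fraction required = 3.270×10^13 / 1.274×10^17 = 2.57×10^-4 → 0.026 %.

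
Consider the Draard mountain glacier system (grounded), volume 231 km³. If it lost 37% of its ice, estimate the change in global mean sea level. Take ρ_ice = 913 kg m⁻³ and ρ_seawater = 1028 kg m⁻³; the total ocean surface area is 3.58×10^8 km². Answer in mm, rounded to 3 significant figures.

≈ 0.212 mm

Draard: 0.37 × 231 km³ × (913/1028) = 75.91 km³ of water.
Spread over 3.58×10^14 m² of ocean, Δh = 7.591×10^10 / 3.58×10^14 = 2.12×10^-4 m = 0.212 mm.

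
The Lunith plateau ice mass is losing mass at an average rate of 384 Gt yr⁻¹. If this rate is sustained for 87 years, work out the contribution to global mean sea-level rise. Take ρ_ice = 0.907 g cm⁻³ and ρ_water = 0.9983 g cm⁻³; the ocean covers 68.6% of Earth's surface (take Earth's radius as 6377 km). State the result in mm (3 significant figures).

≈ 95.5 mm

Total mass lost = 384 Gt/yr × 87 yr = 3.341×10^4 Gt = 3.341×10^16 kg.
ρ_w = 0.9983 g cm⁻³ = 998.3 kg m⁻³, so water volume = 3.341×10^16 / 998.3 = 3.346×10^13 m³.
Δh = 3.346×10^13 / 3.51×10^14 = 0.0955 m = 95.5 mm.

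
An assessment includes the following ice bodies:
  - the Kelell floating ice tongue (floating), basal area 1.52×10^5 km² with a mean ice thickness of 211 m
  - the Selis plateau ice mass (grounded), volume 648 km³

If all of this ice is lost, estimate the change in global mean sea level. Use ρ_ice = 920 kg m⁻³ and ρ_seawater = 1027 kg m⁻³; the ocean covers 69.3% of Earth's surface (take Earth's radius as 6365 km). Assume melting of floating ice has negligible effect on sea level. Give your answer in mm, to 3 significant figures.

≈ 1.65 mm

The Kelell floating ice tongue is floating and already displaces its own weight of water, so its melt adds essentially nothing to sea level.
Selis: 648 km³ × (920/1027) = 580.5 km³ of water.
Total added water ≈ 5.805×10^11 m³ over 3.53×10^14 m² → Δh = 1.65×10^-3 m = 1.65 mm.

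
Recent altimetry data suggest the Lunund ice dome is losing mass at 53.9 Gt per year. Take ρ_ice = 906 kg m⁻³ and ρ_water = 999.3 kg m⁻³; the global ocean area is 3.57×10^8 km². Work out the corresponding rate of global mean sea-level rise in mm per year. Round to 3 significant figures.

ρ_w = 999.3 kg m⁻³. Annual water volume added = 53.9 Gt / ρ_w = 5.390×10^13 kg / 999.3 kg m⁻³ = 5.394×10^10 m³.
Δh per year = 5.394×10^10 / 3.57×10^14 = 1.51×10^-4 m = 0.151 mm.

≈ 0.151 mm/yr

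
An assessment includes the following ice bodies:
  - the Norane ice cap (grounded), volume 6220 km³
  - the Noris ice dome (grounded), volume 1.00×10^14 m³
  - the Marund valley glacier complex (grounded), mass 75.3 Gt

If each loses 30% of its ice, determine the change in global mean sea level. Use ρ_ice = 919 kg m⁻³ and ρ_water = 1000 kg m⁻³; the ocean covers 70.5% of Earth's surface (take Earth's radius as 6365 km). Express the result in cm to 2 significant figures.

Norane: 0.3 × 6220 km³ × (919/1000) = 1715 km³ of water.
Noris: 0.3 × 1.00×10^14 m³ × (919/1000) = 2.757×10^13 m³ of water.
Marund: 0.3 × 75.3 Gt = 2.259×10^13 kg; dividing by ρ_w = 1000 kg m⁻³ gives 2.259×10^10 m³ of water.
Total added water ≈ 2.931×10^13 m³ over 3.59×10^14 m² → Δh = 0.0817 m = 8.2 cm.

≈ 8.2 cm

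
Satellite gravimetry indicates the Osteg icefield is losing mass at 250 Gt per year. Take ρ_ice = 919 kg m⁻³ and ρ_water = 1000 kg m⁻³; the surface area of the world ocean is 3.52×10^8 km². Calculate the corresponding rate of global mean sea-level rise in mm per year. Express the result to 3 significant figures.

ρ_w = 1000 kg m⁻³. Annual water volume added = 250 Gt / ρ_w = 2.500×10^14 kg / 1000 kg m⁻³ = 2.500×10^11 m³.
Δh per year = 2.500×10^11 / 3.52×10^14 = 7.10×10^-4 m = 0.710 mm.

≈ 0.710 mm/yr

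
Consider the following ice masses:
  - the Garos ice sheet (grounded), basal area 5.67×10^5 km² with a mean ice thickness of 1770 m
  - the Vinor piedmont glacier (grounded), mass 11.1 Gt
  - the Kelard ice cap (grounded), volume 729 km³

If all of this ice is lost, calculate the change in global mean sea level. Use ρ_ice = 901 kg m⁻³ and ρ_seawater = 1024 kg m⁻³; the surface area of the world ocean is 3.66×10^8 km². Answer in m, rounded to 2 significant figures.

Garos: ice volume = 5.67×10^5 km² × 1770 m = 1.004×10^6 km³; 1.004×10^6 × (901/1024) = 8.830×10^5 km³ of water.
Vinor: 11.1 Gt = 1.110×10^13 kg; dividing by ρ_w = 1024 kg m⁻³ gives 1.084×10^10 m³ of water.
Kelard: 729 km³ × (901/1024) = 641.4 km³ of water.
Total added water ≈ 8.837×10^14 m³ over 3.66×10^14 m² → Δh = 2.41 m.

≈ 2.4 m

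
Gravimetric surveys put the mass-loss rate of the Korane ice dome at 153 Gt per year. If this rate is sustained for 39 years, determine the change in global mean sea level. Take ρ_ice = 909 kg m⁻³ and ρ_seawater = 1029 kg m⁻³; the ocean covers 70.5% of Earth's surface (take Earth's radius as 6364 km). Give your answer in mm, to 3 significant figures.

≈ 16.2 mm

Total mass lost = 153 Gt/yr × 39 yr = 5967 Gt = 5.967×10^15 kg.
ρ_w = 1029 kg m⁻³, so water volume = 5.967×10^15 / 1029 = 5.799×10^12 m³.
Δh = 5.799×10^12 / 3.59×10^14 = 0.0162 m = 16.2 mm.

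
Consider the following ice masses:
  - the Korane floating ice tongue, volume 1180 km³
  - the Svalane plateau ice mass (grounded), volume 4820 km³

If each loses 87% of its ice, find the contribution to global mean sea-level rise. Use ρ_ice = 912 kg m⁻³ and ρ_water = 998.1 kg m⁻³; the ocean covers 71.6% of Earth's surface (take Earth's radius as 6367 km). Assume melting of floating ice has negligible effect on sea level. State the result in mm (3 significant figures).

≈ 10.5 mm

The Korane floating ice tongue is floating and already displaces its own weight of water, so its melt adds essentially nothing to sea level.
Svalane: 0.87 × 4820 km³ × (912/998.1) = 3832 km³ of water.
Total added water ≈ 3.832×10^12 m³ over 3.65×10^14 m² → Δh = 0.0105 m = 10.5 mm.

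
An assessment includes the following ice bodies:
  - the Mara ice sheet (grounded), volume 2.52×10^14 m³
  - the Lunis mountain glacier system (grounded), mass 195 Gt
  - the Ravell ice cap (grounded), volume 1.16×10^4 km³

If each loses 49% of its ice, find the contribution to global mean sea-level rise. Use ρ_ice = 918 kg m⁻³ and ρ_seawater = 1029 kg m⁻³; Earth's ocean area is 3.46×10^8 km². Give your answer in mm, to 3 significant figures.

Mara: 0.49 × 2.52×10^14 m³ × (918/1029) = 1.102×10^14 m³ of water.
Lunis: 0.49 × 195 Gt = 9.555×10^13 kg; dividing by ρ_w = 1029 kg m⁻³ gives 9.286×10^10 m³ of water.
Ravell: 0.49 × 1.16×10^4 km³ × (918/1029) = 5071 km³ of water.
Total added water ≈ 1.153×10^14 m³ over 3.46×10^14 m² → Δh = 0.333 m = 333 mm.

≈ 333 mm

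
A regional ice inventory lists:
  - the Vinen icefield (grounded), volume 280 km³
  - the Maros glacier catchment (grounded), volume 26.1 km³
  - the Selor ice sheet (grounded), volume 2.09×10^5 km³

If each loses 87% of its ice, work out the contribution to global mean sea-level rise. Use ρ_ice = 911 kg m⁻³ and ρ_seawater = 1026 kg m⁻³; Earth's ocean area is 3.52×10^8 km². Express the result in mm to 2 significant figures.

Vinen: 0.87 × 280 km³ × (911/1026) = 216.3 km³ of water.
Maros: 0.87 × 26.1 km³ × (911/1026) = 20.16 km³ of water.
Selor: 0.87 × 2.09×10^5 km³ × (911/1026) = 1.614×10^5 km³ of water.
Total added water ≈ 1.617×10^14 m³ over 3.52×10^14 m² → Δh = 0.459 m = 460 mm.

≈ 460 mm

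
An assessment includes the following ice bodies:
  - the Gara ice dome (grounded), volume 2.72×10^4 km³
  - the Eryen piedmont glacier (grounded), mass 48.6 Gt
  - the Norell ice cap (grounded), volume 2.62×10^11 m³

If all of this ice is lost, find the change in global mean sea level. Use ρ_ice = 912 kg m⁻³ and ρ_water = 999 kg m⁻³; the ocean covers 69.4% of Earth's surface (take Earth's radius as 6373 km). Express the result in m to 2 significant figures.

Gara: 2.72×10^4 km³ × (912/999) = 2.483×10^4 km³ of water.
Eryen: 48.6 Gt = 4.860×10^13 kg; dividing by ρ_w = 999 kg m⁻³ gives 4.865×10^10 m³ of water.
Norell: 2.62×10^11 m³ × (912/999) = 2.392×10^11 m³ of water.
Total added water ≈ 2.512×10^13 m³ over 3.54×10^14 m² → Δh = 0.0709 m.

≈ 0.071 m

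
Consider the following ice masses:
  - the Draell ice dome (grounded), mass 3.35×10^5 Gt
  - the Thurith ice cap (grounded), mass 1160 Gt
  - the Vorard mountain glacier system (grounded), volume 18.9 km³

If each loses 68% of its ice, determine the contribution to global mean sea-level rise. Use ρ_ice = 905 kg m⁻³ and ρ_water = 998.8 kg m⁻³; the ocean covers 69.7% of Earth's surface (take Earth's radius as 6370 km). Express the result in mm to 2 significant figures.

≈ 640 mm

Draell: 0.68 × 3.35×10^5 Gt = 2.278×10^17 kg; dividing by ρ_w = 998.8 kg m⁻³ gives 2.281×10^14 m³ of water.
Thurith: 0.68 × 1160 Gt = 7.888×10^14 kg; dividing by ρ_w = 998.8 kg m⁻³ gives 7.897×10^11 m³ of water.
Vorard: 0.68 × 18.9 km³ × (905/998.8) = 11.65 km³ of water.
Total added water ≈ 2.289×10^14 m³ over 3.55×10^14 m² → Δh = 0.644 m = 640 mm.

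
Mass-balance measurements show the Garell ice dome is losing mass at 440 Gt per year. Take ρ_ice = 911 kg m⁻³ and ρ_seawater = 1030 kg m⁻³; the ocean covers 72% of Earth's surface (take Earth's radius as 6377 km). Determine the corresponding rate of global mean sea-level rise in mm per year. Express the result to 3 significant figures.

≈ 1.16 mm/yr

ρ_w = 1030 kg m⁻³. Annual water volume added = 440 Gt / ρ_w = 4.400×10^14 kg / 1030 kg m⁻³ = 4.272×10^11 m³.
Δh per year = 4.272×10^11 / 3.68×10^14 = 1.16×10^-3 m = 1.16 mm.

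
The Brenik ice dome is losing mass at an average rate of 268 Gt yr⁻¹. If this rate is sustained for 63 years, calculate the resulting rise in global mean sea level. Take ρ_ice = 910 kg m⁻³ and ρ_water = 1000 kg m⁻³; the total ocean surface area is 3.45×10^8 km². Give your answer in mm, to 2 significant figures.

Total mass lost = 268 Gt/yr × 63 yr = 1.688×10^4 Gt = 1.688×10^16 kg.
ρ_w = 1000 kg m⁻³, so water volume = 1.688×10^16 / 1000 = 1.688×10^13 m³.
Δh = 1.688×10^13 / 3.45×10^14 = 0.0489 m = 49 mm.

≈ 49 mm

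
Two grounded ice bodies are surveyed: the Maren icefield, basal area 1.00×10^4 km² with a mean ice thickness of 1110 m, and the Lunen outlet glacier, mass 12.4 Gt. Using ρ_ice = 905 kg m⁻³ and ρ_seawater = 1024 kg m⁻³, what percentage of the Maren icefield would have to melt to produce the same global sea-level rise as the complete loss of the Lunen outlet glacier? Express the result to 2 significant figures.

≈ 0.12 %

Equal sea-level rise means equal mass of meltwater, i.e. equal mass of ice lost.
Ice mass of Lunen: 1.240×10^13 kg; ice mass of Maren: 1.005×10^16 kg.
Fraction required = 1.240×10^13 / 1.005×10^16 = 1.23×10^-3 → 0.12 %.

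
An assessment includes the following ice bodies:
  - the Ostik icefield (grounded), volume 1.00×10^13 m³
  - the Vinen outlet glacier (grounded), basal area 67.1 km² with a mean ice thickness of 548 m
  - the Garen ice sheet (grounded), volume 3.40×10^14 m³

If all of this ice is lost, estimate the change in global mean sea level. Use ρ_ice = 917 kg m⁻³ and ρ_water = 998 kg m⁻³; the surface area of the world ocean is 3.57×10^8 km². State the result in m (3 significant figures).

≈ 0.901 m

Ostik: 1.00×10^13 m³ × (917/998) = 9.188×10^12 m³ of water.
Vinen: ice volume = 67.1 km² × 548 m = 36.77 km³; 36.77 × (917/998) = 33.79 km³ of water.
Garen: 3.40×10^14 m³ × (917/998) = 3.124×10^14 m³ of water.
Total added water ≈ 3.216×10^14 m³ over 3.57×10^14 m² → Δh = 0.901 m.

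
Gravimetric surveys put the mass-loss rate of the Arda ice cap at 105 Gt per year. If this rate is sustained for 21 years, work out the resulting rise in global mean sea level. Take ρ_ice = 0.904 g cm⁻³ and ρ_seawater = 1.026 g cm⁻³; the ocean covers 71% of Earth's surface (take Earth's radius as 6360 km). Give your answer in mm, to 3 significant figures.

≈ 5.95 mm

Total mass lost = 105 Gt/yr × 21 yr = 2205 Gt = 2.205×10^15 kg.
ρ_w = 1.026 g cm⁻³ = 1026 kg m⁻³, so water volume = 2.205×10^15 / 1026 = 2.149×10^12 m³.
Δh = 2.149×10^12 / 3.61×10^14 = 5.95×10^-3 m = 5.95 mm.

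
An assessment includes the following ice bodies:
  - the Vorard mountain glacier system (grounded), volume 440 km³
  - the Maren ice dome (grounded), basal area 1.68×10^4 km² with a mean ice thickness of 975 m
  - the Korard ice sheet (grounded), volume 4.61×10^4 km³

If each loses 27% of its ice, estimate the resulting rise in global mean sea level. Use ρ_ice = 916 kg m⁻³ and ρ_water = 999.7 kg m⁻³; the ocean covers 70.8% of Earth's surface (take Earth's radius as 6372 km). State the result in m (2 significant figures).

Vorard: 0.27 × 440 km³ × (916/999.7) = 108.9 km³ of water.
Maren: ice volume = 1.68×10^4 km² × 975 m = 1.638×10^4 km³; 0.27 × 1.638×10^4 × (916/999.7) = 4052 km³ of water.
Korard: 0.27 × 4.61×10^4 km³ × (916/999.7) = 1.140×10^4 km³ of water.
Total added water ≈ 1.557×10^13 m³ over 3.61×10^14 m² → Δh = 0.0431 m.

≈ 0.043 m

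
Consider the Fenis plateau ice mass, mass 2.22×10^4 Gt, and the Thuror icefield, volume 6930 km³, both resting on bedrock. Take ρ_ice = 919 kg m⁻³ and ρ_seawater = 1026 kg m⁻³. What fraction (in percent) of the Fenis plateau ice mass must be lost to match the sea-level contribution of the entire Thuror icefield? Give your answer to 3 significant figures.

≈ 28.7 %

Equal sea-level rise means equal mass of meltwater, i.e. equal mass of ice lost.
Ice mass of Thuror: 6.369×10^15 kg; ice mass of Fenis: 2.220×10^16 kg.
Fraction required = 6.369×10^15 / 2.220×10^16 = 0.287 → 28.7 %.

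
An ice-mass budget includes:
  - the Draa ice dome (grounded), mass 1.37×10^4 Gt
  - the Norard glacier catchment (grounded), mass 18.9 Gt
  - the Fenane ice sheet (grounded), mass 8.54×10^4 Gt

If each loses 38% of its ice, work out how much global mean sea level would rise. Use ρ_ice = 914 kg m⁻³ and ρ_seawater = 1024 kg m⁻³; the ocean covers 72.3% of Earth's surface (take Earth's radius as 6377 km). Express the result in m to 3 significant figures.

≈ 0.0996 m

Draa: 0.38 × 1.37×10^4 Gt = 5.206×10^15 kg; dividing by ρ_w = 1024 kg m⁻³ gives 5.084×10^12 m³ of water.
Norard: 0.38 × 18.9 Gt = 7.182×10^12 kg; dividing by ρ_w = 1024 kg m⁻³ gives 7.014×10^9 m³ of water.
Fenane: 0.38 × 8.54×10^4 Gt = 3.245×10^16 kg; dividing by ρ_w = 1024 kg m⁻³ gives 3.169×10^13 m³ of water.
Total added water ≈ 3.678×10^13 m³ over 3.69×10^14 m² → Δh = 0.0996 m.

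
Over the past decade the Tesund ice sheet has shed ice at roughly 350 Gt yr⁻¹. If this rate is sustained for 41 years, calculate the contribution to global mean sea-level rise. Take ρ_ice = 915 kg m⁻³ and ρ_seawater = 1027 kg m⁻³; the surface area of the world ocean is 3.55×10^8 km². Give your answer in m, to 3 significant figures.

Total mass lost = 350 Gt/yr × 41 yr = 1.435×10^4 Gt = 1.435×10^16 kg.
ρ_w = 1027 kg m⁻³, so water volume = 1.435×10^16 / 1027 = 1.397×10^13 m³.
Δh = 1.397×10^13 / 3.55×10^14 = 0.0394 m.

≈ 0.0394 m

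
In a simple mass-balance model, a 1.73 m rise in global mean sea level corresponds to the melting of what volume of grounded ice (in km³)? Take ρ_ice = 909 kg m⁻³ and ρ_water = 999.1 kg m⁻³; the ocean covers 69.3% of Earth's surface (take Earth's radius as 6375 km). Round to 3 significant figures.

≈ 6.73×10^5 km³

Required water volume = Δh × A = 1.73 m × 3.54×10^14 m² = 6.123×10^14 m³ = 6.123×10^5 km³.
Ice volume = water volume × ρ_w/ρ_ice = 6.123×10^5 × 999.1/909 = 6.73×10^5 km³.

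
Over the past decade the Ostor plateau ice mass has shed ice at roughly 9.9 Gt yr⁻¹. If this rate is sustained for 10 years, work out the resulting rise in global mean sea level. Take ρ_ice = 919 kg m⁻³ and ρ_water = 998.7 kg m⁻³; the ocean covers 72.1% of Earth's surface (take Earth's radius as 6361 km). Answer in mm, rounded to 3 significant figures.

≈ 0.270 mm

Total mass lost = 9.9 Gt/yr × 10 yr = 99.00 Gt = 9.900×10^13 kg.
ρ_w = 998.7 kg m⁻³, so water volume = 9.900×10^13 / 998.7 = 9.913×10^10 m³.
Δh = 9.913×10^10 / 3.67×10^14 = 2.70×10^-4 m = 0.270 mm.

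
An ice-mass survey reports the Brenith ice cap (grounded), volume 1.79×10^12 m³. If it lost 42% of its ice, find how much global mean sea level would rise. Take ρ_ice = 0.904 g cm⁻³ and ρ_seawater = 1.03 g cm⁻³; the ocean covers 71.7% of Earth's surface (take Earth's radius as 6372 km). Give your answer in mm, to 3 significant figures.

≈ 1.80 mm

Brenith: 0.42 × 1.79×10^12 m³ × (904/1030) = 6.598×10^11 m³ of water.
Spread over 3.66×10^14 m² of ocean, Δh = 6.598×10^11 / 3.66×10^14 = 1.80×10^-3 m = 1.80 mm.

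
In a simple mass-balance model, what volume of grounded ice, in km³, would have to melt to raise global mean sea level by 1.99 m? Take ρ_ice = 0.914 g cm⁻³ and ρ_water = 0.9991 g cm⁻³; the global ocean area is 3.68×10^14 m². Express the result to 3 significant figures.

Required water volume = Δh × A = 1.99 m × 3.68×10^14 m² = 7.323×10^14 m³ = 7.323×10^5 km³.
Ice volume = water volume × ρ_w/ρ_ice = 7.323×10^5 × 999.1/914 = 8.01×10^5 km³.

≈ 8.01×10^5 km³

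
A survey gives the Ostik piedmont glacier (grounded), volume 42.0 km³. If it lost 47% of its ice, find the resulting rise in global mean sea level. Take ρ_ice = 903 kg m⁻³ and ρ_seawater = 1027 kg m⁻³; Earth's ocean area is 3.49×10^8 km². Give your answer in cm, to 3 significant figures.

≈ 4.97×10^-3 cm

Ostik: 0.47 × 42.0 km³ × (903/1027) = 17.36 km³ of water.
Spread over 3.49×10^14 m² of ocean, Δh = 1.736×10^10 / 3.49×10^14 = 4.97×10^-5 m = 4.97×10^-3 cm.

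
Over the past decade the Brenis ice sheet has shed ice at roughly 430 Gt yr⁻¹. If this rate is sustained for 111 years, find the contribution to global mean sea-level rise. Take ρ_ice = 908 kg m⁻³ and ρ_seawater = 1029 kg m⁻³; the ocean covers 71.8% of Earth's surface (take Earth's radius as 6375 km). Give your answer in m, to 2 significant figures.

≈ 0.13 m

Total mass lost = 430 Gt/yr × 111 yr = 4.773×10^4 Gt = 4.773×10^16 kg.
ρ_w = 1029 kg m⁻³, so water volume = 4.773×10^16 / 1029 = 4.638×10^13 m³.
Δh = 4.638×10^13 / 3.67×10^14 = 0.126 m.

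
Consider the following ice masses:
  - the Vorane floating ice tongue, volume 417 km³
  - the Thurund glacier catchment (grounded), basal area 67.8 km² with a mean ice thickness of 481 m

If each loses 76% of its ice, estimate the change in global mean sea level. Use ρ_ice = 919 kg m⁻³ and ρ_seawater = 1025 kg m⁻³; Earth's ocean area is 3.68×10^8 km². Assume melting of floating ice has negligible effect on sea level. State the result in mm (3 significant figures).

The Vorane floating ice tongue is floating and already displaces its own weight of water, so its melt adds essentially nothing to sea level.
Thurund: ice volume = 67.8 km² × 481 m = 32.61 km³; 0.76 × 32.61 × (919/1025) = 22.22 km³ of water.
Total added water ≈ 2.222×10^10 m³ over 3.68×10^14 m² → Δh = 6.04×10^-5 m = 0.0604 mm.

≈ 0.0604 mm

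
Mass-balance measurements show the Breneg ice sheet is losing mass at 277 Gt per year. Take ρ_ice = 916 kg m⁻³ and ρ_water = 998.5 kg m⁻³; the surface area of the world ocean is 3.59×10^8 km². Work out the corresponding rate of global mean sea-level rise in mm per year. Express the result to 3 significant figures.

≈ 0.773 mm/yr

ρ_w = 998.5 kg m⁻³. Annual water volume added = 277 Gt / ρ_w = 2.770×10^14 kg / 998.5 kg m⁻³ = 2.774×10^11 m³.
Δh per year = 2.774×10^11 / 3.59×10^14 = 7.73×10^-4 m = 0.773 mm.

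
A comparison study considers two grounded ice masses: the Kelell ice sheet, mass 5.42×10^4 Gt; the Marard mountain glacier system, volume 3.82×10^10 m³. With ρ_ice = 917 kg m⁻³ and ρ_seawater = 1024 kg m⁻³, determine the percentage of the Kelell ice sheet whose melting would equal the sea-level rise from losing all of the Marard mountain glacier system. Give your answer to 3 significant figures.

≈ 0.0646 %

Equal sea-level rise means equal mass of meltwater, i.e. equal mass of ice lost.
Ice mass of Marard: 3.503×10^13 kg; ice mass of Kelell: 5.420×10^16 kg.
Fraction required = 3.503×10^13 / 5.420×10^16 = 6.46×10^-4 → 0.0646 %.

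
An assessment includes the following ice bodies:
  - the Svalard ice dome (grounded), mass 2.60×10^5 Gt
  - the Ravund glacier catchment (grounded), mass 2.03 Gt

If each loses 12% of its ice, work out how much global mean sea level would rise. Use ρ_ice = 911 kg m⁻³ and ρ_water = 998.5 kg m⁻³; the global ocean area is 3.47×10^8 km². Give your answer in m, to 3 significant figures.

Svalard: 0.12 × 2.60×10^5 Gt = 3.120×10^16 kg; dividing by ρ_w = 998.5 kg m⁻³ gives 3.125×10^13 m³ of water.
Ravund: 0.12 × 2.03 Gt = 2.436×10^11 kg; dividing by ρ_w = 998.5 kg m⁻³ gives 2.440×10^8 m³ of water.
Total added water ≈ 3.125×10^13 m³ over 3.47×10^14 m² → Δh = 0.0900 m.

≈ 0.0900 m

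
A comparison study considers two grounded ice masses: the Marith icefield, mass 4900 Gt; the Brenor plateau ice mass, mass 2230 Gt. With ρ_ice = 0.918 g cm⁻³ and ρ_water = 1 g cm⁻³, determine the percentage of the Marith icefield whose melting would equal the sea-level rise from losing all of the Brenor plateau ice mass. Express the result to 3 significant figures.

≈ 45.5 %

Equal sea-level rise means equal mass of meltwater, i.e. equal mass of ice lost.
Ice mass of Brenor: 2.230×10^15 kg; ice mass of Marith: 4.900×10^15 kg.
Fraction required = 2.230×10^15 / 4.900×10^15 = 0.455 → 45.5 %.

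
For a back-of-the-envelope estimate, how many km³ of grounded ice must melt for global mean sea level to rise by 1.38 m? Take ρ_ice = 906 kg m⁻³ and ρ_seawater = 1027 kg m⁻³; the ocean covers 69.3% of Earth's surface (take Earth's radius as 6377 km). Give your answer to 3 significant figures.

≈ 5.54×10^5 km³

Required water volume = Δh × A = 1.38 m × 3.54×10^14 m² = 4.887×10^14 m³ = 4.887×10^5 km³.
Ice volume = water volume × ρ_w/ρ_ice = 4.887×10^5 × 1027/906 = 5.54×10^5 km³.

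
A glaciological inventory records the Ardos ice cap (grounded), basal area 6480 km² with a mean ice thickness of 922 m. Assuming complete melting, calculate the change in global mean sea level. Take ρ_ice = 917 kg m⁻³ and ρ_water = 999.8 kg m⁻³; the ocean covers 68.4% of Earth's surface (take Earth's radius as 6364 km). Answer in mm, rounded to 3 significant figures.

≈ 15.7 mm

Ardos: ice volume = 6480 km² × 922 m = 5975 km³; 5975 × (917/999.8) = 5480 km³ of water.
Spread over 3.48×10^14 m² of ocean, Δh = 5.480×10^12 / 3.48×10^14 = 0.0157 m = 15.7 mm.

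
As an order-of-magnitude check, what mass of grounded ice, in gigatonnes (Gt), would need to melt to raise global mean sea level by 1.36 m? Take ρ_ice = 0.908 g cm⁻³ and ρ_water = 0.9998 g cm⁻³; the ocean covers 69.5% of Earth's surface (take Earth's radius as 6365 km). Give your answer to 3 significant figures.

≈ 4.81×10^5 Gt

Required water volume = Δh × A = 1.36 m × 3.54×10^14 m² = 4.812×10^14 m³.
ρ_w = 0.9998 g cm⁻³ = 999.8 kg m⁻³, so the mass of water = 4.812×10^14 m³ × 999.8 kg m⁻³ = 4.811×10^17 kg = 4.81×10^5 Gt (and the same mass of ice, by conservation).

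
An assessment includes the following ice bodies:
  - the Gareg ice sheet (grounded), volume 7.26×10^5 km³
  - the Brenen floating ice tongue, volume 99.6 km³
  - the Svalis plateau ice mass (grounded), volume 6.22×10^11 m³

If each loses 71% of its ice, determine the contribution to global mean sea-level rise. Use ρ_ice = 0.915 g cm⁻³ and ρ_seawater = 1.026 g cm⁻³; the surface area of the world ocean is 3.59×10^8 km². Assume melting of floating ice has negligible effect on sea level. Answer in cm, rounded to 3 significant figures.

Gareg: 0.71 × 7.26×10^5 km³ × (915/1026) = 4.597×10^5 km³ of water.
The Brenen floating ice tongue is floating and already displaces its own weight of water, so its melt adds essentially nothing to sea level.
Svalis: 0.71 × 6.22×10^11 m³ × (915/1026) = 3.938×10^11 m³ of water.
Total added water ≈ 4.601×10^14 m³ over 3.59×10^14 m² → Δh = 1.28 m = 128 cm.

≈ 128 cm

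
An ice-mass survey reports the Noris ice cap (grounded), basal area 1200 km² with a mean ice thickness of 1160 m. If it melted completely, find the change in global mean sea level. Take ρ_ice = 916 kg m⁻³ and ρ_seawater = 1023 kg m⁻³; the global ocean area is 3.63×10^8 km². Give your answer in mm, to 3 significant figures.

Noris: ice volume = 1200 km² × 1160 m = 1392 km³; 1392 × (916/1023) = 1246 km³ of water.
Spread over 3.63×10^14 m² of ocean, Δh = 1.246×10^12 / 3.63×10^14 = 3.43×10^-3 m = 3.43 mm.

≈ 3.43 mm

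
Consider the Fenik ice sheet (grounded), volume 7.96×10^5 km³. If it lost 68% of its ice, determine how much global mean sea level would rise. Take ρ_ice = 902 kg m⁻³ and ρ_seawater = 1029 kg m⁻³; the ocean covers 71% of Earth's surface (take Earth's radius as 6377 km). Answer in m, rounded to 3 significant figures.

Fenik: 0.68 × 7.96×10^5 km³ × (902/1029) = 4.745×10^5 km³ of water.
Spread over 3.63×10^14 m² of ocean, Δh = 4.745×10^14 / 3.63×10^14 = 1.31 m.

≈ 1.31 m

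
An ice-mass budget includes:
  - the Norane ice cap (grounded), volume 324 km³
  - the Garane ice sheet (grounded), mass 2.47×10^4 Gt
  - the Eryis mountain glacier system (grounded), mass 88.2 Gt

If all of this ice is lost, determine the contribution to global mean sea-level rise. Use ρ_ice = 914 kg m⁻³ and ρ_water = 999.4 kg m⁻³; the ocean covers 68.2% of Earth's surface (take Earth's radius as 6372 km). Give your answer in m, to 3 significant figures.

Norane: 324 km³ × (914/999.4) = 296.3 km³ of water.
Garane: 2.47×10^4 Gt = 2.470×10^16 kg; dividing by ρ_w = 999.4 kg m⁻³ gives 2.471×10^13 m³ of water.
Eryis: 88.2 Gt = 8.820×10^13 kg; dividing by ρ_w = 999.4 kg m⁻³ gives 8.825×10^10 m³ of water.
Total added water ≈ 2.510×10^13 m³ over 3.48×10^14 m² → Δh = 0.0721 m.

≈ 0.0721 m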